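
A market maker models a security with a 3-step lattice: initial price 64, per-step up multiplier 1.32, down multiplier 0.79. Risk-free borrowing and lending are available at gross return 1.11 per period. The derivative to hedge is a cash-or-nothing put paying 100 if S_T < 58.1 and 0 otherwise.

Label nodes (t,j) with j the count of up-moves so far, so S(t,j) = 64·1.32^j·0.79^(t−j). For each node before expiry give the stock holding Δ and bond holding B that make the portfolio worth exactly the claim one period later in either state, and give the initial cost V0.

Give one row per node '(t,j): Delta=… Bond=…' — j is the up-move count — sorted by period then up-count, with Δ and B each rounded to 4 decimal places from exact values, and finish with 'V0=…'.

(0,0): Delta=-1.1448 Bond=98.6112
(1,0): Delta=-2.0299 Bond=154.2054
(1,1): Delta=-0.7972 Bond=80.0932
(2,0): Delta=0.0000 Bond=90.0901
(2,1): Delta=-2.8271 Bond=224.3753
(2,2): Delta=0.0000 Bond=0.0000
V0=25.3412

No-arbitrage ⇒ martingale measure with p* = (R−d)/(u−d) = 0.6038.
Terminal values V(3,·): V(3,0)=100.0000, V(3,1)=100.0000, V(3,2)=0.0000, V(3,3)=0.0000
Node (2,0) S=39.9424: V=(p*·100.0000+(1−p*)·100.0000)/1.11=90.0901; Δ=(100.0000−100.0000)/(52.7240−31.5545)=0.0000; B=V−Δ·S=90.0901
Node (2,1) S=66.7392: V=(p*·0.0000+(1−p*)·100.0000)/1.11=35.6961; Δ=(0.0000−100.0000)/(88.0957−52.7240)=-2.8271; B=V−Δ·S=224.3753
Node (2,2) S=111.5136: V=(p*·0.0000+(1−p*)·0.0000)/1.11=0.0000; Δ=(0.0000−0.0000)/(147.1980−88.0957)=0.0000; B=V−Δ·S=0.0000
Node (1,0) S=50.5600: V=(p*·35.6961+(1−p*)·90.0901)/1.11=51.5752; Δ=(35.6961−90.0901)/(66.7392−39.9424)=-2.0299; B=V−Δ·S=154.2054
Node (1,1) S=84.4800: V=(p*·0.0000+(1−p*)·35.6961)/1.11=12.7421; Δ=(0.0000−35.6961)/(111.5136−66.7392)=-0.7972; B=V−Δ·S=80.0932
Node (0,0) S=64.0000: V=(p*·12.7421+(1−p*)·51.5752)/1.11=25.3412; Δ=(12.7421−51.5752)/(84.4800−50.5600)=-1.1448; B=V−Δ·S=98.6112
Self-financing check: at every node Δ·S+B equals the discounted successor values.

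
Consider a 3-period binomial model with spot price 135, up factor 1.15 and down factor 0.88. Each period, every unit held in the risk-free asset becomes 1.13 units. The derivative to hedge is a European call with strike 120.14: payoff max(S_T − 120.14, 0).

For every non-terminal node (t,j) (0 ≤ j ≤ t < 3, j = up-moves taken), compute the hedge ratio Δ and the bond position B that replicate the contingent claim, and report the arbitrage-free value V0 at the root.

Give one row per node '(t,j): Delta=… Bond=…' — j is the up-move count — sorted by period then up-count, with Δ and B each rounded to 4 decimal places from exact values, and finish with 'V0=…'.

(0,0): Delta=0.9967 Bond=-82.8072
(1,0): Delta=0.9425 Bond=-87.1340
(1,1): Delta=1.0000 Bond=-94.0872
(2,0): Delta=0.0030 Bond=-0.2469
(2,1): Delta=1.0000 Bond=-106.3186
(2,2): Delta=1.0000 Bond=-106.3186
V0=51.7449

Under the risk-neutral measure, an up-move has probability p* = (R−d)/(u−d) = 0.9259 and values discount at R = 1.13.
Payoff layer (t=3): V(3,0)=0.0000, V(3,1)=0.0856, V(3,2)=36.9730, V(3,3)=85.1781
  t=2,j=0: stock 104.5440 → up 120.2256 (V=0.0856), down 91.9987 (V=0.0000). Price 0.0701; hedge Δ=0.0030, bond B=-0.2469.
  t=2,j=1: stock 136.6200 → up 157.1130 (V=36.9730), down 120.2256 (V=0.0856). Price 30.3014; hedge Δ=1.0000, bond B=-106.3186.
  t=2,j=2: stock 178.5375 → up 205.3181 (V=85.1781), down 157.1130 (V=36.9730). Price 72.2189; hedge Δ=1.0000, bond B=-106.3186.
  t=1,j=0: stock 118.8000 → up 136.6200 (V=30.3014), down 104.5440 (V=0.0701). Price 24.8337; hedge Δ=0.9425, bond B=-87.1340.
  t=1,j=1: stock 155.2500 → up 178.5375 (V=72.2189), down 136.6200 (V=30.3014). Price 61.1628; hedge Δ=1.0000, bond B=-94.0872.
  t=0,j=0: stock 135.0000 → up 155.2500 (V=61.1628), down 118.8000 (V=24.8337). Price 51.7449; hedge Δ=0.9967, bond B=-82.8072.
Each (Δ,B) replicates both successor values, so the strategy is self-financing and V0 is arbitrage-free.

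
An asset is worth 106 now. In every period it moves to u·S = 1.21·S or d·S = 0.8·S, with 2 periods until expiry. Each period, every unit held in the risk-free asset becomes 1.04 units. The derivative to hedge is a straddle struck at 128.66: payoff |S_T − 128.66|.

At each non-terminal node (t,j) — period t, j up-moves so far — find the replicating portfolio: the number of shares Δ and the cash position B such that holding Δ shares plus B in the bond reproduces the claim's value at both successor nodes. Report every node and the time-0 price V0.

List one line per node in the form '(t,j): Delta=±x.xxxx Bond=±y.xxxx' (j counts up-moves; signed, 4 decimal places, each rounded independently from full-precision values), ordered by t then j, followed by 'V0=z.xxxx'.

(0,0): Delta=-0.3127 Bond=62.9120
(1,0): Delta=-1.0000 Bond=123.7115
(1,1): Delta=0.0092 Bond=24.1446
V0=29.7658

The replicating-portfolio and risk-neutral prices coincide; use p* = (1.04−0.8)/(1.21−0.8) = 0.5854 for the latter.
Payoff layer (t=2): V(2,0)=60.8200, V(2,1)=26.0520, V(2,2)=26.5346
Node (1,0) S=84.8000: V=(p*·26.0520+(1−p*)·60.8200)/1.04=38.9115; Δ=(26.0520−60.8200)/(102.6080−67.8400)=-1.0000; B=V−Δ·S=123.7115
Node (1,1) S=128.2600: V=(p*·26.5346+(1−p*)·26.0520)/1.04=25.3216; Δ=(26.5346−26.0520)/(155.1946−102.6080)=0.0092; B=V−Δ·S=24.1446
Node (0,0) S=106.0000: V=(p*·25.3216+(1−p*)·38.9115)/1.04=29.7658; Δ=(25.3216−38.9115)/(128.2600−84.8000)=-0.3127; B=V−Δ·S=62.9120
Self-financing check: at every node Δ·S+B equals the discounted successor values.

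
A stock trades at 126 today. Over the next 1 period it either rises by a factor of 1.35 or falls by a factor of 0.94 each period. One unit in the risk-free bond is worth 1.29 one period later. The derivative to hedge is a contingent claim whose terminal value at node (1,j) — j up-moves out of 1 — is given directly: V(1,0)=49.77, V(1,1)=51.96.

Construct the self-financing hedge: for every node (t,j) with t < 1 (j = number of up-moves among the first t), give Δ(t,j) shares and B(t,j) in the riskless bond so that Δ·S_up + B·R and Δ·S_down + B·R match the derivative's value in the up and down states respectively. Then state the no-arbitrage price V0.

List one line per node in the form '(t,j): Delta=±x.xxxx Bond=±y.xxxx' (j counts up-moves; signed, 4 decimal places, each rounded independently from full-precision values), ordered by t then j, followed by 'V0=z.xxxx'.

Under the risk-neutral measure, an up-move has probability p* = (R−d)/(u−d) = 0.8537 and values discount at R = 1.29.
Payoff layer (t=1): V(1,0)=49.7700, V(1,1)=51.9600
Node (0,0) S=126.0000: V=(p*·51.9600+(1−p*)·49.7700)/1.29=40.0306; Δ=(51.9600−49.7700)/(170.1000−118.4400)=0.0424; B=V−Δ·S=34.6892
Check: Δ(0,0)·S0 + B(0,0) = 40.0306 = V0.

(0,0): Delta=0.0424 Bond=34.6892
V0=40.0306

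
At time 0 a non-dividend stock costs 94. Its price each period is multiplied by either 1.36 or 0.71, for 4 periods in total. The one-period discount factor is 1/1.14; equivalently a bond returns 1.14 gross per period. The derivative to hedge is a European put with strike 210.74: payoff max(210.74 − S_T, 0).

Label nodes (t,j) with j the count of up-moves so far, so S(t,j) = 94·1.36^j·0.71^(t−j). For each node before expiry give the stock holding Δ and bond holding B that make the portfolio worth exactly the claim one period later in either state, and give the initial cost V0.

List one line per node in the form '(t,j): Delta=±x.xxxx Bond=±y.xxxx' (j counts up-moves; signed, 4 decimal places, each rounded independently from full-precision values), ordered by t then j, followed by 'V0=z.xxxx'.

Under the risk-neutral measure, an up-move has probability p* = (R−d)/(u−d) = 0.6615 and values discount at R = 1.14.
Terminal payoffs: V(4,0)=186.8530, V(4,1)=164.9847, V(4,2)=123.0960, V(4,3)=42.8585, V(4,4)=0.0000
  t=3,j=0: stock 33.6436 → up 45.7553 (V=164.9847), down 23.8870 (V=186.8530). Price 151.2160; hedge Δ=-1.0000, bond B=184.8596.
  t=3,j=1: stock 64.4441 → up 87.6440 (V=123.0960), down 45.7553 (V=164.9847). Price 120.4155; hedge Δ=-1.0000, bond B=184.8596.
  t=3,j=2: stock 123.4423 → up 167.8815 (V=42.8585), down 87.6440 (V=123.0960). Price 61.4173; hedge Δ=-1.0000, bond B=184.8596.
  t=3,j=3: stock 236.4529 → up 321.5759 (V=0.0000), down 167.8815 (V=42.8585). Price 12.7245; hedge Δ=-0.2789, bond B=78.6606.
  t=2,j=0: stock 47.3854 → up 64.4441 (V=120.4155), down 33.6436 (V=151.2160). Price 114.7722; hedge Δ=-1.0000, bond B=162.1576.
  t=2,j=1: stock 90.7664 → up 123.4423 (V=61.4173), down 64.4441 (V=120.4155). Price 71.3912; hedge Δ=-1.0000, bond B=162.1576.
  t=2,j=2: stock 173.8624 → up 236.4529 (V=12.7245), down 123.4423 (V=61.4173). Price 25.6186; hedge Δ=-0.4309, bond B=100.5306.
  t=1,j=0: stock 66.7400 → up 90.7664 (V=71.3912), down 47.3854 (V=114.7722). Price 75.5035; hedge Δ=-1.0000, bond B=142.2435.
  t=1,j=1: stock 127.8400 → up 173.8624 (V=25.6186), down 90.7664 (V=71.3912). Price 36.0621; hedge Δ=-0.5508, bond B=106.4816.
  t=0,j=0: stock 94.0000 → up 127.8400 (V=36.0621), down 66.7400 (V=75.5035). Price 43.3434; hedge Δ=-0.6455, bond B=104.0225.
The time-0 hedge costs 43.3434, which is the no-arbitrage price.

(0,0): Delta=-0.6455 Bond=104.0225
(1,0): Delta=-1.0000 Bond=142.2435
(1,1): Delta=-0.5508 Bond=106.4816
(2,0): Delta=-1.0000 Bond=162.1576
(2,1): Delta=-1.0000 Bond=162.1576
(2,2): Delta=-0.4309 Bond=100.5306
(3,0): Delta=-1.0000 Bond=184.8596
(3,1): Delta=-1.0000 Bond=184.8596
(3,2): Delta=-1.0000 Bond=184.8596
(3,3): Delta=-0.2789 Bond=78.6606
V0=43.3434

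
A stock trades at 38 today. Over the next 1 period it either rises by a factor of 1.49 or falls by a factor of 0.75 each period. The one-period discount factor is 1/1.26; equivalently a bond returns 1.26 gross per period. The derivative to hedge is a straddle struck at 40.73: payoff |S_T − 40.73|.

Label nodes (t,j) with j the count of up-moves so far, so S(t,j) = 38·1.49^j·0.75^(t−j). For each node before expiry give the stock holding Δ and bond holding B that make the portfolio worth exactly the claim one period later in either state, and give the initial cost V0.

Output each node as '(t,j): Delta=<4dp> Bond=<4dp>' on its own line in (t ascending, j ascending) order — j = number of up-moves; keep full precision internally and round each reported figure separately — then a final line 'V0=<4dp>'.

(0,0): Delta=0.1302 Bond=6.7623
V0=11.7083

No-arbitrage ⇒ martingale measure with p* = (R−d)/(u−d) = 0.6892.
At expiry t=1: V(1,0)=12.2300, V(1,1)=15.8900
Node (0,0) S=38.0000: V=(p*·15.8900+(1−p*)·12.2300)/1.26=11.7083; Δ=(15.8900−12.2300)/(56.6200−28.5000)=0.1302; B=V−Δ·S=6.7623
Self-financing check: at every node Δ·S+B equals the discounted successor values.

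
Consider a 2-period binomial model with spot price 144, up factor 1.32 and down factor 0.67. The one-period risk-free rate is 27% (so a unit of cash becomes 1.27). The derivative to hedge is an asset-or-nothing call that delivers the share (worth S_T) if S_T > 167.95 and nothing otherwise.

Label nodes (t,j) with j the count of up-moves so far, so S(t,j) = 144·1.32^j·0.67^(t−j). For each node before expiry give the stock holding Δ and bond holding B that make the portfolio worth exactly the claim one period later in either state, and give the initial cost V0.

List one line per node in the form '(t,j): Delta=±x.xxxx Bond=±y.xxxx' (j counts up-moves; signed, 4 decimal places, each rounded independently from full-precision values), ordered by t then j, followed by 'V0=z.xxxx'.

Since d<R<u, set p* = (R−d)/(u−d) = 0.9231; price each node as the discounted p*-expectation of its children.
Terminal values V(2,·): V(2,0)=0.0000, V(2,1)=0.0000, V(2,2)=250.9056
  t=1,j=0: stock 96.4800 → up 127.3536 (V=0.0000), down 64.6416 (V=0.0000). Price 0.0000; hedge Δ=0.0000, bond B=0.0000.
  t=1,j=1: stock 190.0800 → up 250.9056 (V=250.9056), down 127.3536 (V=0.0000). Price 182.3663; hedge Δ=2.0308, bond B=-203.6423.
  t=0,j=0: stock 144.0000 → up 190.0800 (V=182.3663), down 96.4800 (V=0.0000). Price 132.5497; hedge Δ=1.9484, bond B=-148.0138.
Root portfolio cost Δ·144+B reproduces V0=132.5497.

(0,0): Delta=1.9484 Bond=-148.0138
(1,0): Delta=0.0000 Bond=0.0000
(1,1): Delta=2.0308 Bond=-203.6423
V0=132.5497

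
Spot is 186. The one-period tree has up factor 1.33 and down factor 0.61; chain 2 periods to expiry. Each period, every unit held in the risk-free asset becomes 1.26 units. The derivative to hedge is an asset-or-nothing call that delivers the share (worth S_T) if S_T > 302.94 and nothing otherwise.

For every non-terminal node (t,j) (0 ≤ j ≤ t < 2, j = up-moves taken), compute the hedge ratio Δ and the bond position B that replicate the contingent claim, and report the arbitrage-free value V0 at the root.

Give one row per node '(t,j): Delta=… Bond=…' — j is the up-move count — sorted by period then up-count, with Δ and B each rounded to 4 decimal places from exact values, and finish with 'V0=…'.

(0,0): Delta=1.7603 Bond=-158.5088
(1,0): Delta=0.0000 Bond=0.0000
(1,1): Delta=1.8472 Bond=-221.2295
V0=168.9028

Under the risk-neutral measure, an up-move has probability p* = (R−d)/(u−d) = 0.9028 and values discount at R = 1.26.
At expiry t=2: V(2,0)=0.0000, V(2,1)=0.0000, V(2,2)=329.0154
Node (1,0) S=113.4600: V=(p*·0.0000+(1−p*)·0.0000)/1.26=0.0000; Δ=(0.0000−0.0000)/(150.9018−69.2106)=0.0000; B=V−Δ·S=0.0000
Node (1,1) S=247.3800: V=(p*·329.0154+(1−p*)·0.0000)/1.26=235.7363; Δ=(329.0154−0.0000)/(329.0154−150.9018)=1.8472; B=V−Δ·S=-221.2295
Node (0,0) S=186.0000: V=(p*·235.7363+(1−p*)·0.0000)/1.26=168.9028; Δ=(235.7363−0.0000)/(247.3800−113.4600)=1.7603; B=V−Δ·S=-158.5088
Each (Δ,B) replicates both successor values, so the strategy is self-financing and V0 is arbitrage-free.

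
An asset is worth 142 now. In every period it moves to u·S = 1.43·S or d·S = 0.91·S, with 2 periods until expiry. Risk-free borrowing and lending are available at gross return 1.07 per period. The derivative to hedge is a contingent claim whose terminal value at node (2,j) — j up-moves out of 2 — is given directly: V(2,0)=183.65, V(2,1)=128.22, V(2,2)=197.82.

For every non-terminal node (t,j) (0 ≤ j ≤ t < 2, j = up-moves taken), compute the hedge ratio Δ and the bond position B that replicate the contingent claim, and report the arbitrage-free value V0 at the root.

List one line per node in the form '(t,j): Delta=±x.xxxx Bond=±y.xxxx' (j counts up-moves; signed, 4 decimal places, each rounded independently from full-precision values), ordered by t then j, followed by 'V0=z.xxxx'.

No-arbitrage ⇒ martingale measure with p* = (R−d)/(u−d) = 0.3077.
Payoff layer (t=2): V(2,0)=183.6500, V(2,1)=128.2200, V(2,2)=197.8200
  t=1,j=0: stock 129.2200 → up 184.7846 (V=128.2200), down 117.5902 (V=183.6500). Price 155.6959; hedge Δ=-0.8249, bond B=262.2921.
  t=1,j=1: stock 203.0600 → up 290.3758 (V=197.8200), down 184.7846 (V=128.2200). Price 139.8462; hedge Δ=0.6591, bond B=6.0000.
  t=0,j=0: stock 142.0000 → up 203.0600 (V=139.8462), down 129.2200 (V=155.6959). Price 140.9524; hedge Δ=-0.2146, bond B=171.4327.
Each (Δ,B) replicates both successor values, so the strategy is self-financing and V0 is arbitrage-free.

(0,0): Delta=-0.2146 Bond=171.4327
(1,0): Delta=-0.8249 Bond=262.2921
(1,1): Delta=0.6591 Bond=6.0000
V0=140.9524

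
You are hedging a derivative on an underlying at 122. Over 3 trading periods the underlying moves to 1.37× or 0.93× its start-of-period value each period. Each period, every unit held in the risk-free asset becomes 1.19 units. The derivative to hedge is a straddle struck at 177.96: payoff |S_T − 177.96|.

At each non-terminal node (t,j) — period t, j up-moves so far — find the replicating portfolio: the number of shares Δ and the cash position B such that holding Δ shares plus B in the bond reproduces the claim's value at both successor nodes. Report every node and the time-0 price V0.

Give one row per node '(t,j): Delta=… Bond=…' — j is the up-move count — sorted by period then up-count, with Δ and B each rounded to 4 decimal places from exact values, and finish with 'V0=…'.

The replicating-portfolio and risk-neutral prices coincide; use p* = (1.19−0.93)/(1.37−0.93) = 0.5909 for the latter.
Payoff layer (t=3): V(3,0)=79.8284, V(3,1)=33.4006, V(3,2)=34.9931, V(3,3)=135.7451
(2,0): S=105.5178. Δ = (V_up−V_dn)/(S_up−S_dn) = (33.4006−79.8284)/(144.5594−98.1316) = -1.0000. V = [p*·33.4006 + (1−p*)·79.8284]/1.19 = 44.0284. B = V − Δ·S = 149.5462.
(2,1): S=155.4402. Δ = (V_up−V_dn)/(S_up−S_dn) = (34.9931−33.4006)/(212.9531−144.5594) = 0.0233. V = [p*·34.9931 + (1−p*)·33.4006]/1.19 = 28.8585. B = V − Δ·S = 25.2393.
(2,2): S=228.9818. Δ = (V_up−V_dn)/(S_up−S_dn) = (135.7451−34.9931)/(313.7051−212.9531) = 1.0000. V = [p*·135.7451 + (1−p*)·34.9931]/1.19 = 79.4356. B = V − Δ·S = -149.5462.
(1,0): S=113.4600. Δ = (V_up−V_dn)/(S_up−S_dn) = (28.8585−44.0284)/(155.4402−105.5178) = -0.3039. V = [p*·28.8585 + (1−p*)·44.0284]/1.19 = 29.4659. B = V − Δ·S = 63.9430.
(1,1): S=167.1400. Δ = (V_up−V_dn)/(S_up−S_dn) = (79.4356−28.8585)/(228.9818−155.4402) = 0.6877. V = [p*·79.4356 + (1−p*)·28.8585]/1.19 = 49.3655. B = V − Δ·S = -65.5824.
(0,0): S=122.0000. Δ = (V_up−V_dn)/(S_up−S_dn) = (49.3655−29.4659)/(167.1400−113.4600) = 0.3707. V = [p*·49.3655 + (1−p*)·29.4659]/1.19 = 34.6426. B = V − Δ·S = -10.5838.
Self-financing check: at every node Δ·S+B equals the discounted successor values.

(0,0): Delta=0.3707 Bond=-10.5838
(1,0): Delta=-0.3039 Bond=63.9430
(1,1): Delta=0.6877 Bond=-65.5824
(2,0): Delta=-1.0000 Bond=149.5462
(2,1): Delta=0.0233 Bond=25.2393
(2,2): Delta=1.0000 Bond=-149.5462
V0=34.6426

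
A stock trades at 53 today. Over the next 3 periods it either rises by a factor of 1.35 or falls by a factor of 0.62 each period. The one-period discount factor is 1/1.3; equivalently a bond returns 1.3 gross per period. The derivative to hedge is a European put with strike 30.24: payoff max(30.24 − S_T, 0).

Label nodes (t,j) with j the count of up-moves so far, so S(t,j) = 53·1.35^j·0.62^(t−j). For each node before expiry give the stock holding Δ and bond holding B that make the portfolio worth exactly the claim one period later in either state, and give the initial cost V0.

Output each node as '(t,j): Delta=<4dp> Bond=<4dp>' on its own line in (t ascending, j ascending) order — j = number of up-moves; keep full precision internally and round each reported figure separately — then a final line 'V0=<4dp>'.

Since d<R<u, set p* = (R−d)/(u−d) = 0.9315; price each node as the discounted p*-expectation of its children.
At expiry t=3: V(3,0)=17.6086, V(3,1)=2.7362, V(3,2)=0.0000, V(3,3)=0.0000
  t=2,j=0: stock 20.3732 → up 27.5038 (V=2.7362), down 12.6314 (V=17.6086). Price 2.8883; hedge Δ=-1.0000, bond B=23.2615.
  t=2,j=1: stock 44.3610 → up 59.8874 (V=0.0000), down 27.5038 (V=2.7362). Price 0.1442; hedge Δ=-0.0845, bond B=3.8924.
  t=2,j=2: stock 96.5925 → up 130.3999 (V=0.0000), down 59.8874 (V=0.0000). Price 0.0000; hedge Δ=0.0000, bond B=0.0000.
  t=1,j=0: stock 32.8600 → up 44.3610 (V=0.1442), down 20.3732 (V=2.8883). Price 0.2555; hedge Δ=-0.1144, bond B=4.0146.
  t=1,j=1: stock 71.5500 → up 96.5925 (V=0.0000), down 44.3610 (V=0.1442). Price 0.0076; hedge Δ=-0.0028, bond B=0.2051.
  t=0,j=0: stock 53.0000 → up 71.5500 (V=0.0076), down 32.8600 (V=0.2555). Price 0.0189; hedge Δ=-0.0064, bond B=0.3585.
Check: Δ(0,0)·S0 + B(0,0) = 0.0189 = V0.

(0,0): Delta=-0.0064 Bond=0.3585
(1,0): Delta=-0.1144 Bond=4.0146
(1,1): Delta=-0.0028 Bond=0.2051
(2,0): Delta=-1.0000 Bond=23.2615
(2,1): Delta=-0.0845 Bond=3.8924
(2,2): Delta=0.0000 Bond=0.0000
V0=0.0189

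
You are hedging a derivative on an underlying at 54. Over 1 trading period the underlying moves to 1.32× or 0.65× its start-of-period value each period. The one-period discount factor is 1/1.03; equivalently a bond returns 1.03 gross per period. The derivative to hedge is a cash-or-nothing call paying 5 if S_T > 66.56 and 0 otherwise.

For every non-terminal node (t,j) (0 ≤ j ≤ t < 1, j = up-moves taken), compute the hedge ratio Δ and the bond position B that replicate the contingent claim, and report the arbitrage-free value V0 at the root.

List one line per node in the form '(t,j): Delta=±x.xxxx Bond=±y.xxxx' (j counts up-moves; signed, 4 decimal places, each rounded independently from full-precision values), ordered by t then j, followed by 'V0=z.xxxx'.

(0,0): Delta=0.1382 Bond=-4.7095
V0=2.7532

The replicating-portfolio and risk-neutral prices coincide; use p* = (1.03−0.65)/(1.32−0.65) = 0.5672 for the latter.
At expiry t=1: V(1,0)=0.0000, V(1,1)=5.0000
  t=0,j=0: stock 54.0000 → up 71.2800 (V=5.0000), down 35.1000 (V=0.0000). Price 2.7532; hedge Δ=0.1382, bond B=-4.7095.
Root portfolio cost Δ·54+B reproduces V0=2.7532.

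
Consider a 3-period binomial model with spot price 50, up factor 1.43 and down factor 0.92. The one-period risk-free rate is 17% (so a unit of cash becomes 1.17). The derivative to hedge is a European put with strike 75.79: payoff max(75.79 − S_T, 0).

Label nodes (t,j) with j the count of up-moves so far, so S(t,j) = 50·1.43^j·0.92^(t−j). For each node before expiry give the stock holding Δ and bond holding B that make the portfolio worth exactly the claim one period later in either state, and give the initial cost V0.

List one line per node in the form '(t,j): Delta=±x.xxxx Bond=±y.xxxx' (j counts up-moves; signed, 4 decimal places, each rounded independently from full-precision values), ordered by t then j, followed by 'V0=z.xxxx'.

Risk-neutral probability p* = (R−d)/(u−d) = (1.17−0.92)/(1.43−0.92) = 0.4902.
Terminal payoffs: V(3,0)=36.8556, V(3,1)=15.2724, V(3,2)=0.0000, V(3,3)=0.0000
(2,0): S=42.3200. Δ = (V_up−V_dn)/(S_up−S_dn) = (15.2724−36.8556)/(60.5176−38.9344) = -1.0000. V = [p*·15.2724 + (1−p*)·36.8556]/1.17 = 22.4578. B = V − Δ·S = 64.7778.
(2,1): S=65.7800. Δ = (V_up−V_dn)/(S_up−S_dn) = (0.0000−15.2724)/(94.0654−60.5176) = -0.4552. V = [p*·0.0000 + (1−p*)·15.2724]/1.17 = 6.6546. B = V − Δ·S = 36.6005.
(2,2): S=102.2450. Δ = (V_up−V_dn)/(S_up−S_dn) = (0.0000−0.0000)/(146.2103−94.0654) = 0.0000. V = [p*·0.0000 + (1−p*)·0.0000]/1.17 = 0.0000. B = V − Δ·S = 0.0000.
(1,0): S=46.0000. Δ = (V_up−V_dn)/(S_up−S_dn) = (6.6546−22.4578)/(65.7800−42.3200) = -0.6736. V = [p*·6.6546 + (1−p*)·22.4578]/1.17 = 12.5736. B = V − Δ·S = 43.5602.
(1,1): S=71.5000. Δ = (V_up−V_dn)/(S_up−S_dn) = (0.0000−6.6546)/(102.2450−65.7800) = -0.1825. V = [p*·0.0000 + (1−p*)·6.6546]/1.17 = 2.8996. B = V − Δ·S = 15.9479.
(0,0): S=50.0000. Δ = (V_up−V_dn)/(S_up−S_dn) = (2.8996−12.5736)/(71.5000−46.0000) = -0.3794. V = [p*·2.8996 + (1−p*)·12.5736]/1.17 = 6.6936. B = V − Δ·S = 25.6622.
Root portfolio cost Δ·50+B reproduces V0=6.6936.

(0,0): Delta=-0.3794 Bond=25.6622
(1,0): Delta=-0.6736 Bond=43.5602
(1,1): Delta=-0.1825 Bond=15.9479
(2,0): Delta=-1.0000 Bond=64.7778
(2,1): Delta=-0.4552 Bond=36.6005
(2,2): Delta=0.0000 Bond=0.0000
V0=6.6936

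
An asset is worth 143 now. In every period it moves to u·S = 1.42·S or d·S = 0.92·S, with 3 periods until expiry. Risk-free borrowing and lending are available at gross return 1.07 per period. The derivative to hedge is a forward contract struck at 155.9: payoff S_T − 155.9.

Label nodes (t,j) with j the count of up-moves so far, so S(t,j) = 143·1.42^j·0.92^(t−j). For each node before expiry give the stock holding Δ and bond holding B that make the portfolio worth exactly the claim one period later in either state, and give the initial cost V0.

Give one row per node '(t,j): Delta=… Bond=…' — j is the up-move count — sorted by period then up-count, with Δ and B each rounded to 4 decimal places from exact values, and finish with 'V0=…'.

The replicating-portfolio and risk-neutral prices coincide; use p* = (1.07−0.92)/(1.42−0.92) = 0.3000 for the latter.
At expiry t=3: V(3,0)=-44.5476, V(3,1)=15.9700, V(3,2)=109.3776, V(3,3)=253.5502
(2,0): S=121.0352. Δ = (V_up−V_dn)/(S_up−S_dn) = (15.9700−-44.5476)/(171.8700−111.3524) = 1.0000. V = [p*·15.9700 + (1−p*)·-44.5476]/1.07 = -24.6657. B = V − Δ·S = -145.7009.
(2,1): S=186.8152. Δ = (V_up−V_dn)/(S_up−S_dn) = (109.3776−15.9700)/(265.2776−171.8700) = 1.0000. V = [p*·109.3776 + (1−p*)·15.9700]/1.07 = 41.1143. B = V − Δ·S = -145.7009.
(2,2): S=288.3452. Δ = (V_up−V_dn)/(S_up−S_dn) = (253.5502−109.3776)/(409.4502−265.2776) = 1.0000. V = [p*·253.5502 + (1−p*)·109.3776]/1.07 = 142.6443. B = V − Δ·S = -145.7009.
(1,0): S=131.5600. Δ = (V_up−V_dn)/(S_up−S_dn) = (41.1143−-24.6657)/(186.8152−121.0352) = 1.0000. V = [p*·41.1143 + (1−p*)·-24.6657]/1.07 = -4.6091. B = V − Δ·S = -136.1691.
(1,1): S=203.0600. Δ = (V_up−V_dn)/(S_up−S_dn) = (142.6443−41.1143)/(288.3452−186.8152) = 1.0000. V = [p*·142.6443 + (1−p*)·41.1143]/1.07 = 66.8909. B = V − Δ·S = -136.1691.
(0,0): S=143.0000. Δ = (V_up−V_dn)/(S_up−S_dn) = (66.8909−-4.6091)/(203.0600−131.5600) = 1.0000. V = [p*·66.8909 + (1−p*)·-4.6091]/1.07 = 15.7392. B = V − Δ·S = -127.2608.
Each (Δ,B) replicates both successor values, so the strategy is self-financing and V0 is arbitrage-free.

(0,0): Delta=1.0000 Bond=-127.2608
(1,0): Delta=1.0000 Bond=-136.1691
(1,1): Delta=1.0000 Bond=-136.1691
(2,0): Delta=1.0000 Bond=-145.7009
(2,1): Delta=1.0000 Bond=-145.7009
(2,2): Delta=1.0000 Bond=-145.7009
V0=15.7392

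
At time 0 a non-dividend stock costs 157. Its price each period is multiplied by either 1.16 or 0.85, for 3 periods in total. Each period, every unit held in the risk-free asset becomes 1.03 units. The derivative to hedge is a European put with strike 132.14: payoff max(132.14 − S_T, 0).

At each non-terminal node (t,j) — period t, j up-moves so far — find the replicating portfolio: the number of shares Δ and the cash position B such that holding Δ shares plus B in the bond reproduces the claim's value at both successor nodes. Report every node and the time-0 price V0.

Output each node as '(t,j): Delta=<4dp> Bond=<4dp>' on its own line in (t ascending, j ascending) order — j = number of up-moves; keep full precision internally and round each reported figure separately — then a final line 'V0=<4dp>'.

Since d<R<u, set p* = (R−d)/(u−d) = 0.5806; price each node as the discounted p*-expectation of its children.
Terminal values V(3,·): V(3,0)=35.7224, V(3,1)=0.5583, V(3,2)=0.0000, V(3,3)=0.0000
  t=2,j=0: stock 113.4325 → up 131.5817 (V=0.5583), down 96.4176 (V=35.7224). Price 14.8588; hedge Δ=-1.0000, bond B=128.2913.
  t=2,j=1: stock 154.8020 → up 179.5703 (V=0.0000), down 131.5817 (V=0.5583). Price 0.2273; hedge Δ=-0.0116, bond B=2.0283.
  t=2,j=2: stock 211.2592 → up 245.0607 (V=0.0000), down 179.5703 (V=0.0000). Price 0.0000; hedge Δ=0.0000, bond B=0.0000.
  t=1,j=0: stock 133.4500 → up 154.8020 (V=0.2273), down 113.4325 (V=14.8588). Price 6.1777; hedge Δ=-0.3537, bond B=53.3760.
  t=1,j=1: stock 182.1200 → up 211.2592 (V=0.0000), down 154.8020 (V=0.2273). Price 0.0925; hedge Δ=-0.0040, bond B=0.8258.
  t=0,j=0: stock 157.0000 → up 182.1200 (V=0.0925), down 133.4500 (V=6.1777). Price 2.5674; hedge Δ=-0.1250, bond B=22.1971.
Self-financing check: at every node Δ·S+B equals the discounted successor values.

(0,0): Delta=-0.1250 Bond=22.1971
(1,0): Delta=-0.3537 Bond=53.3760
(1,1): Delta=-0.0040 Bond=0.8258
(2,0): Delta=-1.0000 Bond=128.2913
(2,1): Delta=-0.0116 Bond=2.0283
(2,2): Delta=0.0000 Bond=0.0000
V0=2.5674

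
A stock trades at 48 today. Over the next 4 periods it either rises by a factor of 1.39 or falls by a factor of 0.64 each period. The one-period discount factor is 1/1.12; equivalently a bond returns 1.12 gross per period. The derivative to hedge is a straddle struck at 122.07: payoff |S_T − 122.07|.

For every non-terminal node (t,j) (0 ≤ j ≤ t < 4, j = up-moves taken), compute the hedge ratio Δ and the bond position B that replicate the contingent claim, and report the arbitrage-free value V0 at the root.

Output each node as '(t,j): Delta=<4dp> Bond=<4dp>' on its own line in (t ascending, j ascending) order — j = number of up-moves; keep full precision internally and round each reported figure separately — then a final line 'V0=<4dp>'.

(0,0): Delta=-0.4079 Bond=61.3386
(1,0): Delta=-1.0000 Bond=86.8870
(1,1): Delta=-0.2546 Bond=58.4685
(2,0): Delta=-1.0000 Bond=97.3135
(2,1): Delta=-1.0000 Bond=97.3135
(2,2): Delta=-0.0616 Bond=47.5811
(3,0): Delta=-1.0000 Bond=108.9911
(3,1): Delta=-1.0000 Bond=108.9911
(3,2): Delta=-1.0000 Bond=108.9911
(3,3): Delta=0.1815 Bond=21.9595
V0=41.7570

Since d<R<u, set p* = (R−d)/(u−d) = 0.6400; price each node as the discounted p*-expectation of its children.
Payoff layer (t=4): V(4,0)=114.0169, V(4,1)=104.5798, V(4,2)=84.0834, V(4,3)=39.5678, V(4,4)=57.1145
(3,0): S=12.5829. Δ = (V_up−V_dn)/(S_up−S_dn) = (104.5798−114.0169)/(17.4902−8.0531) = -1.0000. V = [p*·104.5798 + (1−p*)·114.0169]/1.12 = 96.4082. B = V − Δ·S = 108.9911.
(3,1): S=27.3285. Δ = (V_up−V_dn)/(S_up−S_dn) = (84.0834−104.5798)/(37.9866−17.4902) = -1.0000. V = [p*·84.0834 + (1−p*)·104.5798]/1.12 = 81.6626. B = V − Δ·S = 108.9911.
(3,2): S=59.3541. Δ = (V_up−V_dn)/(S_up−S_dn) = (39.5678−84.0834)/(82.5022−37.9866) = -1.0000. V = [p*·39.5678 + (1−p*)·84.0834]/1.12 = 49.6370. B = V − Δ·S = 108.9911.
(3,3): S=128.9097. Δ = (V_up−V_dn)/(S_up−S_dn) = (57.1145−39.5678)/(179.1845−82.5022) = 0.1815. V = [p*·57.1145 + (1−p*)·39.5678]/1.12 = 45.3551. B = V − Δ·S = 21.9595.
(2,0): S=19.6608. Δ = (V_up−V_dn)/(S_up−S_dn) = (81.6626−96.4082)/(27.3285−12.5829) = -1.0000. V = [p*·81.6626 + (1−p*)·96.4082]/1.12 = 77.6527. B = V − Δ·S = 97.3135.
(2,1): S=42.7008. Δ = (V_up−V_dn)/(S_up−S_dn) = (49.6370−81.6626)/(59.3541−27.3285) = -1.0000. V = [p*·49.6370 + (1−p*)·81.6626]/1.12 = 54.6127. B = V − Δ·S = 97.3135.
(2,2): S=92.7408. Δ = (V_up−V_dn)/(S_up−S_dn) = (45.3551−49.6370)/(128.9097−59.3541) = -0.0616. V = [p*·45.3551 + (1−p*)·49.6370]/1.12 = 41.8719. B = V − Δ·S = 47.5811.
(1,0): S=30.7200. Δ = (V_up−V_dn)/(S_up−S_dn) = (54.6127−77.6527)/(42.7008−19.6608) = -1.0000. V = [p*·54.6127 + (1−p*)·77.6527]/1.12 = 56.1670. B = V − Δ·S = 86.8870.
(1,1): S=66.7200. Δ = (V_up−V_dn)/(S_up−S_dn) = (41.8719−54.6127)/(92.7408−42.7008) = -0.2546. V = [p*·41.8719 + (1−p*)·54.6127]/1.12 = 41.4809. B = V − Δ·S = 58.4685.
(0,0): S=48.0000. Δ = (V_up−V_dn)/(S_up−S_dn) = (41.4809−56.1670)/(66.7200−30.7200) = -0.4079. V = [p*·41.4809 + (1−p*)·56.1670]/1.12 = 41.7570. B = V − Δ·S = 61.3386.
Each (Δ,B) replicates both successor values, so the strategy is self-financing and V0 is arbitrage-free.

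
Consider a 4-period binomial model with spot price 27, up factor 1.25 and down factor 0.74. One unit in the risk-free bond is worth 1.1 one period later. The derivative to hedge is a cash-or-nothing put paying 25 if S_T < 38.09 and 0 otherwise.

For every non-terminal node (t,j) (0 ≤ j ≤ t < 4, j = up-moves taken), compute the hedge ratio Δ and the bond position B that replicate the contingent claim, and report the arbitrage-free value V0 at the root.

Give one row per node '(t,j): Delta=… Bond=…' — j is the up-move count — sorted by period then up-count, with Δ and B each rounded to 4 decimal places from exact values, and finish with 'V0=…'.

Risk-neutral probability p* = (R−d)/(u−d) = (1.1−0.74)/(1.25−0.74) = 0.7059.
Terminal payoffs: V(4,0)=25.0000, V(4,1)=25.0000, V(4,2)=25.0000, V(4,3)=0.0000, V(4,4)=0.0000
Node (3,0) S=10.9410: V=(p*·25.0000+(1−p*)·25.0000)/1.1=22.7273; Δ=(25.0000−25.0000)/(13.6763−8.0964)=0.0000; B=V−Δ·S=22.7273
Node (3,1) S=18.4815: V=(p*·25.0000+(1−p*)·25.0000)/1.1=22.7273; Δ=(25.0000−25.0000)/(23.1019−13.6763)=0.0000; B=V−Δ·S=22.7273
Node (3,2) S=31.2188: V=(p*·0.0000+(1−p*)·25.0000)/1.1=6.6845; Δ=(0.0000−25.0000)/(39.0234−23.1019)=-1.5702; B=V−Δ·S=55.7041
Node (3,3) S=52.7344: V=(p*·0.0000+(1−p*)·0.0000)/1.1=0.0000; Δ=(0.0000−0.0000)/(65.9180−39.0234)=0.0000; B=V−Δ·S=0.0000
Node (2,0) S=14.7852: V=(p*·22.7273+(1−p*)·22.7273)/1.1=20.6612; Δ=(22.7273−22.7273)/(18.4815−10.9410)=0.0000; B=V−Δ·S=20.6612
Node (2,1) S=24.9750: V=(p*·6.6845+(1−p*)·22.7273)/1.1=10.3663; Δ=(6.6845−22.7273)/(31.2188−18.4815)=-1.2595; B=V−Δ·S=41.8228
Node (2,2) S=42.1875: V=(p*·0.0000+(1−p*)·6.6845)/1.1=1.7873; Δ=(0.0000−6.6845)/(52.7344−31.2188)=-0.3107; B=V−Δ·S=14.8941
Node (1,0) S=19.9800: V=(p*·10.3663+(1−p*)·20.6612)/1.1=12.1766; Δ=(10.3663−20.6612)/(24.9750−14.7852)=-1.0103; B=V−Δ·S=32.3625
Node (1,1) S=33.7500: V=(p*·1.7873+(1−p*)·10.3663)/1.1=3.9187; Δ=(1.7873−10.3663)/(42.1875−24.9750)=-0.4984; B=V−Δ·S=20.7403
Node (0,0) S=27.0000: V=(p*·3.9187+(1−p*)·12.1766)/1.1=5.7704; Δ=(3.9187−12.1766)/(33.7500−19.9800)=-0.5997; B=V−Δ·S=21.9624
The time-0 hedge costs 5.7704, which is the no-arbitrage price.

(0,0): Delta=-0.5997 Bond=21.9624
(1,0): Delta=-1.0103 Bond=32.3625
(1,1): Delta=-0.4984 Bond=20.7403
(2,0): Delta=0.0000 Bond=20.6612
(2,1): Delta=-1.2595 Bond=41.8228
(2,2): Delta=-0.3107 Bond=14.8941
(3,0): Delta=0.0000 Bond=22.7273
(3,1): Delta=0.0000 Bond=22.7273
(3,2): Delta=-1.5702 Bond=55.7041
(3,3): Delta=0.0000 Bond=0.0000
V0=5.7704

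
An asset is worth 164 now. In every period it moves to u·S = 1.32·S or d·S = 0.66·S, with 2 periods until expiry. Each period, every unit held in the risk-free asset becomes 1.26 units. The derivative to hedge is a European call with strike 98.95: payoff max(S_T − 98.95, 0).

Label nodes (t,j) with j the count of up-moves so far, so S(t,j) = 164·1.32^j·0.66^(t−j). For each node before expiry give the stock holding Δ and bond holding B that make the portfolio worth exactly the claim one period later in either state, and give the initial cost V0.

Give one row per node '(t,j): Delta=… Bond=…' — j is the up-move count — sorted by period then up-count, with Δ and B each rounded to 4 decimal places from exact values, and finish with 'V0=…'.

(0,0): Delta=0.9817 Bond=-59.1760
(1,0): Delta=0.6149 Bond=-34.8625
(1,1): Delta=1.0000 Bond=-78.5317
V0=101.8164

The replicating-portfolio and risk-neutral prices coincide; use p* = (1.26−0.66)/(1.32−0.66) = 0.9091 for the latter.
Terminal payoffs: V(2,0)=0.0000, V(2,1)=43.9268, V(2,2)=186.8036
(1,0): S=108.2400. Δ = (V_up−V_dn)/(S_up−S_dn) = (43.9268−0.0000)/(142.8768−71.4384) = 0.6149. V = [p*·43.9268 + (1−p*)·0.0000]/1.26 = 31.6932. B = V − Δ·S = -34.8625.
(1,1): S=216.4800. Δ = (V_up−V_dn)/(S_up−S_dn) = (186.8036−43.9268)/(285.7536−142.8768) = 1.0000. V = [p*·186.8036 + (1−p*)·43.9268]/1.26 = 137.9483. B = V − Δ·S = -78.5317.
(0,0): S=164.0000. Δ = (V_up−V_dn)/(S_up−S_dn) = (137.9483−31.6932)/(216.4800−108.2400) = 0.9817. V = [p*·137.9483 + (1−p*)·31.6932]/1.26 = 101.8164. B = V − Δ·S = -59.1760.
Each (Δ,B) replicates both successor values, so the strategy is self-financing and V0 is arbitrage-free.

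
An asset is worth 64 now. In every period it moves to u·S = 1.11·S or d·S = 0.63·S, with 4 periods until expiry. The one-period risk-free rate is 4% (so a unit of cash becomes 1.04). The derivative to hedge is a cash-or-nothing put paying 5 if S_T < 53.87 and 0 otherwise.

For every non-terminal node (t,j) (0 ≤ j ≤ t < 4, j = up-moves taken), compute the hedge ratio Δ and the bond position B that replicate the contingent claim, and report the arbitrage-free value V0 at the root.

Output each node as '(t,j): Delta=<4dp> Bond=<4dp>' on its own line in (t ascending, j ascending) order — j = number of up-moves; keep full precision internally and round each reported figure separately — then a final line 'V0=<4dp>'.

Risk-neutral probability p* = (R−d)/(u−d) = (1.04−0.63)/(1.11−0.63) = 0.8542.
At expiry t=4: V(4,0)=5.0000, V(4,1)=5.0000, V(4,2)=5.0000, V(4,3)=0.0000, V(4,4)=0.0000
(3,0): S=16.0030. Δ = (V_up−V_dn)/(S_up−S_dn) = (5.0000−5.0000)/(17.7633−10.0819) = 0.0000. V = [p*·5.0000 + (1−p*)·5.0000]/1.04 = 4.8077. B = V − Δ·S = 4.8077.
(3,1): S=28.1958. Δ = (V_up−V_dn)/(S_up−S_dn) = (5.0000−5.0000)/(31.2973−17.7633) = 0.0000. V = [p*·5.0000 + (1−p*)·5.0000]/1.04 = 4.8077. B = V − Δ·S = 4.8077.
(3,2): S=49.6783. Δ = (V_up−V_dn)/(S_up−S_dn) = (0.0000−5.0000)/(55.1429−31.2973) = -0.2097. V = [p*·0.0000 + (1−p*)·5.0000]/1.04 = 0.7011. B = V − Δ·S = 11.1178.
(3,3): S=87.5284. Δ = (V_up−V_dn)/(S_up−S_dn) = (0.0000−0.0000)/(97.1565−55.1429) = 0.0000. V = [p*·0.0000 + (1−p*)·0.0000]/1.04 = 0.0000. B = V − Δ·S = 0.0000.
(2,0): S=25.4016. Δ = (V_up−V_dn)/(S_up−S_dn) = (4.8077−4.8077)/(28.1958−16.0030) = 0.0000. V = [p*·4.8077 + (1−p*)·4.8077]/1.04 = 4.6228. B = V − Δ·S = 4.6228.
(2,1): S=44.7552. Δ = (V_up−V_dn)/(S_up−S_dn) = (0.7011−4.8077)/(49.6783−28.1958) = -0.1912. V = [p*·0.7011 + (1−p*)·4.8077]/1.04 = 1.2500. B = V − Δ·S = 9.8054.
(2,2): S=78.8544. Δ = (V_up−V_dn)/(S_up−S_dn) = (0.0000−0.7011)/(87.5284−49.6783) = -0.0185. V = [p*·0.0000 + (1−p*)·0.7011]/1.04 = 0.0983. B = V − Δ·S = 1.5590.
(1,0): S=40.3200. Δ = (V_up−V_dn)/(S_up−S_dn) = (1.2500−4.6228)/(44.7552−25.4016) = -0.1743. V = [p*·1.2500 + (1−p*)·4.6228]/1.04 = 1.6749. B = V − Δ·S = 8.7015.
(1,1): S=71.0400. Δ = (V_up−V_dn)/(S_up−S_dn) = (0.0983−1.2500)/(78.8544−44.7552) = -0.0338. V = [p*·0.0983 + (1−p*)·1.2500]/1.04 = 0.2560. B = V − Δ·S = 2.6554.
(0,0): S=64.0000. Δ = (V_up−V_dn)/(S_up−S_dn) = (0.2560−1.6749)/(71.0400−40.3200) = -0.0462. V = [p*·0.2560 + (1−p*)·1.6749]/1.04 = 0.4451. B = V − Δ·S = 3.4011.
Root portfolio cost Δ·64+B reproduces V0=0.4451.

(0,0): Delta=-0.0462 Bond=3.4011
(1,0): Delta=-0.1743 Bond=8.7015
(1,1): Delta=-0.0338 Bond=2.6554
(2,0): Delta=0.0000 Bond=4.6228
(2,1): Delta=-0.1912 Bond=9.8054
(2,2): Delta=-0.0185 Bond=1.5590
(3,0): Delta=0.0000 Bond=4.8077
(3,1): Delta=0.0000 Bond=4.8077
(3,2): Delta=-0.2097 Bond=11.1178
(3,3): Delta=0.0000 Bond=0.0000
V0=0.4451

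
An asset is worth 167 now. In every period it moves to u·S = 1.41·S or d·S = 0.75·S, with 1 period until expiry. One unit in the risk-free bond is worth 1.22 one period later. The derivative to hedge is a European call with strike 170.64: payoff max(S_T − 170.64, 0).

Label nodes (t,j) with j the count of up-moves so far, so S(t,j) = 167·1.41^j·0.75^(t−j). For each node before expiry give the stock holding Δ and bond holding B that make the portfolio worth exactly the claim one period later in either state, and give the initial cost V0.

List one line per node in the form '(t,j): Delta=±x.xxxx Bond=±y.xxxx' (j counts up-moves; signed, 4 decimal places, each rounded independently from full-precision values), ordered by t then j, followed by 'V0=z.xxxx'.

(0,0): Delta=0.5882 Bond=-60.3856
V0=37.8417

Risk-neutral probability p* = (R−d)/(u−d) = (1.22−0.75)/(1.41−0.75) = 0.7121.
Payoff layer (t=1): V(1,0)=0.0000, V(1,1)=64.8300
(0,0): S=167.0000. Δ = (V_up−V_dn)/(S_up−S_dn) = (64.8300−0.0000)/(235.4700−125.2500) = 0.5882. V = [p*·64.8300 + (1−p*)·0.0000]/1.22 = 37.8417. B = V − Δ·S = -60.3856.
The time-0 hedge costs 37.8417, which is the no-arbitrage price.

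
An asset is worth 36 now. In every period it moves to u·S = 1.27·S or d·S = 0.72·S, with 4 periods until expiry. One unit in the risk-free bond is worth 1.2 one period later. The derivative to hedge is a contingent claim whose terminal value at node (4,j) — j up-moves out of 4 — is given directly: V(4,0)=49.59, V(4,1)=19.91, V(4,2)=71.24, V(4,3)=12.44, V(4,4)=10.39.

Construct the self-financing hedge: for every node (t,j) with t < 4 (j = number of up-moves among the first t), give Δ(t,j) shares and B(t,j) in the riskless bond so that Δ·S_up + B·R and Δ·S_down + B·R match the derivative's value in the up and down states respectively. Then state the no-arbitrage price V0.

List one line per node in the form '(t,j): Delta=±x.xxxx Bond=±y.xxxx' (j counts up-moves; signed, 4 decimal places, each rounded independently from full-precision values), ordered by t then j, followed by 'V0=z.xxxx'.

No-arbitrage ⇒ martingale measure with p* = (R−d)/(u−d) = 0.8727.
Terminal values V(4,·): V(4,0)=49.5900, V(4,1)=19.9100, V(4,2)=71.2400, V(4,3)=12.4400, V(4,4)=10.3900
(3,0): S=13.4369. Δ = (V_up−V_dn)/(S_up−S_dn) = (19.9100−49.5900)/(17.0649−9.6746) = -4.0161. V = [p*·19.9100 + (1−p*)·49.5900]/1.2 = 19.7395. B = V − Δ·S = 73.7032.
(3,1): S=23.7012. Δ = (V_up−V_dn)/(S_up−S_dn) = (71.2400−19.9100)/(30.1006−17.0649) = 3.9377. V = [p*·71.2400 + (1−p*)·19.9100]/1.2 = 53.9226. B = V − Δ·S = -39.4047.
(3,2): S=41.8064. Δ = (V_up−V_dn)/(S_up−S_dn) = (12.4400−71.2400)/(53.0941−30.1006) = -2.5572. V = [p*·12.4400 + (1−p*)·71.2400]/1.2 = 16.6030. B = V − Δ·S = 123.5121.
(3,3): S=73.7418. Δ = (V_up−V_dn)/(S_up−S_dn) = (10.3900−12.4400)/(93.6521−53.0941) = -0.0505. V = [p*·10.3900 + (1−p*)·12.4400]/1.2 = 8.8758. B = V − Δ·S = 12.6030.
(2,0): S=18.6624. Δ = (V_up−V_dn)/(S_up−S_dn) = (53.9226−19.7395)/(23.7012−13.4369) = 3.3303. V = [p*·53.9226 + (1−p*)·19.7395]/1.2 = 41.3100. B = V − Δ·S = -20.8410.
(2,1): S=32.9184. Δ = (V_up−V_dn)/(S_up−S_dn) = (16.6030−53.9226)/(41.8064−23.7012) = -2.0613. V = [p*·16.6030 + (1−p*)·53.9226]/1.2 = 17.7940. B = V − Δ·S = 85.6477.
(2,2): S=58.0644. Δ = (V_up−V_dn)/(S_up−S_dn) = (8.8758−16.6030)/(73.7418−41.8064) = -0.2420. V = [p*·8.8758 + (1−p*)·16.6030]/1.2 = 8.2160. B = V − Δ·S = 22.2656.
(1,0): S=25.9200. Δ = (V_up−V_dn)/(S_up−S_dn) = (17.7940−41.3100)/(32.9184−18.6624) = -1.6496. V = [p*·17.7940 + (1−p*)·41.3100]/1.2 = 17.3224. B = V − Δ·S = 60.0788.
(1,1): S=45.7200. Δ = (V_up−V_dn)/(S_up−S_dn) = (8.2160−17.7940)/(58.0644−32.9184) = -0.3809. V = [p*·8.2160 + (1−p*)·17.7940]/1.2 = 7.8625. B = V − Δ·S = 25.2770.
(0,0): S=36.0000. Δ = (V_up−V_dn)/(S_up−S_dn) = (7.8625−17.3224)/(45.7200−25.9200) = -0.4778. V = [p*·7.8625 + (1−p*)·17.3224]/1.2 = 7.5554. B = V − Δ·S = 24.7553.
Root portfolio cost Δ·36+B reproduces V0=7.5554.

(0,0): Delta=-0.4778 Bond=24.7553
(1,0): Delta=-1.6496 Bond=60.0788
(1,1): Delta=-0.3809 Bond=25.2770
(2,0): Delta=3.3303 Bond=-20.8410
(2,1): Delta=-2.0613 Bond=85.6477
(2,2): Delta=-0.2420 Bond=22.2656
(3,0): Delta=-4.0161 Bond=73.7032
(3,1): Delta=3.9377 Bond=-39.4047
(3,2): Delta=-2.5572 Bond=123.5121
(3,3): Delta=-0.0505 Bond=12.6030
V0=7.5554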